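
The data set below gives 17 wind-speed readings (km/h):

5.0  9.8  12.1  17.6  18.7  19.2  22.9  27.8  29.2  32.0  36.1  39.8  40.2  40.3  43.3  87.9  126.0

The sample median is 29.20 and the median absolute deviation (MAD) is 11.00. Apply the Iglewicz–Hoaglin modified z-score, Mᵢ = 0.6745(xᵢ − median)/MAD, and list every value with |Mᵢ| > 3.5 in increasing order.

87.9, 126.0

|Mᵢ| > 3.5 ⇔ |xᵢ − 29.20| > 3.5·11.00/0.6745 = 57.08.
So outliers lie outside [-27.88, 86.28].
87.9: M = 3.60 → outlier.
126.0: M = 5.94 → outlier.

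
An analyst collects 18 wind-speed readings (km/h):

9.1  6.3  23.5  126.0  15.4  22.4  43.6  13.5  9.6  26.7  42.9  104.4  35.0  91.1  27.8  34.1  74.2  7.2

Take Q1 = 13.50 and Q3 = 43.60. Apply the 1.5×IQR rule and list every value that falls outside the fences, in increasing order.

91.1, 104.4, 126.0

IQR = Q3 − Q1 = 43.60 − 13.50 = 30.10.
Lower fence = Q1 − 1.5·IQR = 13.50 − 45.15 = -31.65.
Upper fence = Q3 + 1.5·IQR = 43.60 + 45.15 = 88.75.
91.1 > 88.75 → outlier.
104.4 > 88.75 → outlier.
126.0 > 88.75 → outlier.
All remaining values lie within [-31.65, 88.75].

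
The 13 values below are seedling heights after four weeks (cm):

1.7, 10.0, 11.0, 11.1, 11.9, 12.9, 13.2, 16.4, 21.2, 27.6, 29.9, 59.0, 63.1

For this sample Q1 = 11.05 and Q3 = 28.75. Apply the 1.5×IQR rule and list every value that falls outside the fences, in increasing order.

59.0, 63.1

IQR = Q3 − Q1 = 28.75 − 11.05 = 17.70.
Lower fence = Q1 − 1.5·IQR = 11.05 − 26.55 = -15.50.
Upper fence = Q3 + 1.5·IQR = 28.75 + 26.55 = 55.30.
59.0 > 55.30 → outlier.
63.1 > 55.30 → outlier.
All remaining values lie within [-15.50, 55.30].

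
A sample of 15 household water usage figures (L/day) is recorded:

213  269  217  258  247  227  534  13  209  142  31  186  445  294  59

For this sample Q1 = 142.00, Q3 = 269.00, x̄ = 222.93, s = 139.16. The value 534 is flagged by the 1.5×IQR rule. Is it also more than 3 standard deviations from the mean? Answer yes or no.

no

z = (534 − 222.93) / 139.16 = 2.24.
|z| = 2.24 ≤ 3.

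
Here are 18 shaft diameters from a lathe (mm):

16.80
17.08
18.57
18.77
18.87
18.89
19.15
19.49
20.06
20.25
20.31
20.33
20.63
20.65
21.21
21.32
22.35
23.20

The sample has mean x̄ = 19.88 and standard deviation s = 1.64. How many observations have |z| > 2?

1

Cutoffs: x̄ ± 2s = [16.60, 23.16].
Outside the cutoffs: 23.20.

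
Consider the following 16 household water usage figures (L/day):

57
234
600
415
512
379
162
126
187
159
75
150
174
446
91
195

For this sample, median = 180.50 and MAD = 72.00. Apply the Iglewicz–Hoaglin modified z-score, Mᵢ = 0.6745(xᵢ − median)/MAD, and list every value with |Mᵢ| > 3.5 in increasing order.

600

|Mᵢ| > 3.5 ⇔ |xᵢ − 180.50| > 3.5·72.00/0.6745 = 373.61.
So outliers lie outside [-193.11, 554.11].
600: M = 3.93 → outlier.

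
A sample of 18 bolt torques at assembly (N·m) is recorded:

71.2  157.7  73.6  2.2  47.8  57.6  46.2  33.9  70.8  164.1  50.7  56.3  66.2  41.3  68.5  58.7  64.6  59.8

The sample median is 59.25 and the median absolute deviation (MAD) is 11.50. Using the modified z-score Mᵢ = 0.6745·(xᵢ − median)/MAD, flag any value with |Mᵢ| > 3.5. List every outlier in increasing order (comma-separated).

|Mᵢ| > 3.5 ⇔ |xᵢ − 59.25| > 3.5·11.50/0.6745 = 59.67.
So outliers lie outside [-0.42, 118.92].
157.7: M = 5.77 → outlier.
164.1: M = 6.15 → outlier.

157.7, 164.1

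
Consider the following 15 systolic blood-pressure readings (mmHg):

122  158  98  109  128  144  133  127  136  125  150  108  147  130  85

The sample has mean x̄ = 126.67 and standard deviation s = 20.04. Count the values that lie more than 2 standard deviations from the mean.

Cutoffs: x̄ ± 2s = [86.59, 166.75].
Outside the cutoffs: 85.

1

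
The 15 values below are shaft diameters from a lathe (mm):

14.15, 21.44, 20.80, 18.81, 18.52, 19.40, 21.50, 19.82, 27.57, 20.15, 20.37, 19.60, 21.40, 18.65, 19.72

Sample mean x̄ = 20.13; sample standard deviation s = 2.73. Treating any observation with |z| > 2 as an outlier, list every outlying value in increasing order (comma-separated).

Cutoffs at x̄ ± 2s: 20.13 ± 2·2.73 = [14.67, 25.59].
14.15: z = -2.19, |z| > 2 → outlier.
27.57: z = 2.73, |z| > 2 → outlier.
Every other value lies within [14.67, 25.59].

14.15, 27.57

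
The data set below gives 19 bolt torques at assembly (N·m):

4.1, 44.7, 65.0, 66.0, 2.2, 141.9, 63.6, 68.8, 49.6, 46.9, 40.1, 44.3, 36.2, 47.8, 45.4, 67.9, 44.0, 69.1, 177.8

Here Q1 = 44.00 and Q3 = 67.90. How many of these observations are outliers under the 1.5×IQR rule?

4

IQR = 23.90; fences at 44.00 − 35.85 = 8.15 and 67.90 + 35.85 = 103.75.
Outside the cutoffs: 2.2, 4.1, 141.9, 177.8.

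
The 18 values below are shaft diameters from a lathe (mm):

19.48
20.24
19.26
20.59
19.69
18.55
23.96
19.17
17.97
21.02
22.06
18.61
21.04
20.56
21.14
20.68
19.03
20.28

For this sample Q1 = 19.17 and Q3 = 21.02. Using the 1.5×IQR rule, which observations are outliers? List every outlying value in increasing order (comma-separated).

23.96

IQR = Q3 − Q1 = 21.02 − 19.17 = 1.85.
Lower fence = Q1 − 1.5·IQR = 19.17 − 2.775 = 16.395.
Upper fence = Q3 + 1.5·IQR = 21.02 + 2.775 = 23.795.
23.96 > 23.795 → outlier.
All remaining values lie within [16.395, 23.795].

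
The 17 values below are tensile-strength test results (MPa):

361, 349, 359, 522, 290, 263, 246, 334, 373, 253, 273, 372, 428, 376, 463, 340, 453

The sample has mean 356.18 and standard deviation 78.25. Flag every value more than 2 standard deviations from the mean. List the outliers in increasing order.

Cutoffs at x̄ ± 2s: 356.18 ± 2·78.25 = [199.68, 512.68].
522: z = 2.12, |z| > 2 → outlier.
Every other value lies within [199.68, 512.68].

522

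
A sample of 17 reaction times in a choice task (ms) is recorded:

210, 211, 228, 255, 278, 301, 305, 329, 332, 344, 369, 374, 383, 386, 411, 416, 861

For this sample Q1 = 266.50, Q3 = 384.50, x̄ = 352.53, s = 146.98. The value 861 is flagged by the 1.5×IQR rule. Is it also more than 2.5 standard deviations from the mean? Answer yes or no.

yes

z = (861 − 352.53) / 146.98 = 3.46.
|z| = 3.46 > 2.5.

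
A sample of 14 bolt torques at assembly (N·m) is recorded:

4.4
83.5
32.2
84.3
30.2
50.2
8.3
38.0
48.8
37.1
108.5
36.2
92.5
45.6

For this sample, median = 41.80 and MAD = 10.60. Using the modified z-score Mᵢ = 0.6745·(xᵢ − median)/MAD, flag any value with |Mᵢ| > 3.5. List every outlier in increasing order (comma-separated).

|Mᵢ| > 3.5 ⇔ |xᵢ − 41.80| > 3.5·10.60/0.6745 = 55.00.
So outliers lie outside [-13.20, 96.80].
108.5: M = 4.24 → outlier.

108.5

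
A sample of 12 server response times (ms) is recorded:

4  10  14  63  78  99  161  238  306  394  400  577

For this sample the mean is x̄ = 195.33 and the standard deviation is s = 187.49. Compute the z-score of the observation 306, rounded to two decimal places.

0.59

z = (306 − 195.33) / 187.49 = 0.59.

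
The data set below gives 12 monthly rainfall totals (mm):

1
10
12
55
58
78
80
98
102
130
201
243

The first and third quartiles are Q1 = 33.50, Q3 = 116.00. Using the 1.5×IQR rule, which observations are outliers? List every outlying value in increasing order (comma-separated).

IQR = Q3 − Q1 = 116.00 − 33.50 = 82.50.
Lower fence = Q1 − 1.5·IQR = 33.50 − 123.75 = -90.25.
Upper fence = Q3 + 1.5·IQR = 116.00 + 123.75 = 239.75.
243 > 239.75 → outlier.
All remaining values lie within [-90.25, 239.75].

243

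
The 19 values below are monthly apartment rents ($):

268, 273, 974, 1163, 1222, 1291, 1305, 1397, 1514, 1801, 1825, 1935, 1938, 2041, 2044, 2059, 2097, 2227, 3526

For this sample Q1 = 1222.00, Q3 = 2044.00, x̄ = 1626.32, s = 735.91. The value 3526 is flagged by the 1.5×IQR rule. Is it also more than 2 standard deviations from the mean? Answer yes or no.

z = (3526 − 1626.32) / 735.91 = 2.58.
|z| = 2.58 > 2.

yes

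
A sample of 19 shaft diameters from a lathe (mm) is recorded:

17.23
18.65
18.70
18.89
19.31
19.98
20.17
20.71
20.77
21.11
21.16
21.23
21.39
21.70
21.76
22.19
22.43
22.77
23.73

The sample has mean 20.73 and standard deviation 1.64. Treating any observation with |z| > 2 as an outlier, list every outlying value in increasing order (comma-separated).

Cutoffs at x̄ ± 2s: 20.73 ± 2·1.64 = [17.45, 24.01].
17.23: z = -2.13, |z| > 2 → outlier.
Every other value lies within [17.45, 24.01].

17.23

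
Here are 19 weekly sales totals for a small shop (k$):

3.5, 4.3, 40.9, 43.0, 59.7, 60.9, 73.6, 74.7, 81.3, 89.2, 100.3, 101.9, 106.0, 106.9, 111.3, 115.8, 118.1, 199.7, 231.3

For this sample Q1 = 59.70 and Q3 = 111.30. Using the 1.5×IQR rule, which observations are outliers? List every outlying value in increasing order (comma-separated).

IQR = Q3 − Q1 = 111.30 − 59.70 = 51.60.
Lower fence = Q1 − 1.5·IQR = 59.70 − 77.40 = -17.70.
Upper fence = Q3 + 1.5·IQR = 111.30 + 77.40 = 188.70.
199.7 > 188.70 → outlier.
231.3 > 188.70 → outlier.
All remaining values lie within [-17.70, 188.70].

199.7, 231.3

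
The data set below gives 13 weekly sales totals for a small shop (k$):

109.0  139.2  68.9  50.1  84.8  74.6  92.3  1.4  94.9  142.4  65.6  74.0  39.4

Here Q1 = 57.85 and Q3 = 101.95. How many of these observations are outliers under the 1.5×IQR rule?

0

IQR = 44.10; fences at 57.85 − 66.15 = -8.30 and 101.95 + 66.15 = 168.10.
Every value lies within the cutoffs.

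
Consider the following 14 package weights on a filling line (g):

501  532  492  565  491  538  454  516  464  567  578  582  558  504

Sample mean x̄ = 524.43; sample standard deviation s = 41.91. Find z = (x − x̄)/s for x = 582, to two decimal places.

1.37

z = (582 − 524.43) / 41.91 = 1.37.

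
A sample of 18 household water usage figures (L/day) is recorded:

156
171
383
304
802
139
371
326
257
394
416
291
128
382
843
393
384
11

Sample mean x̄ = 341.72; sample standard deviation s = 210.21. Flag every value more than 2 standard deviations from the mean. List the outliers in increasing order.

802, 843

Cutoffs at x̄ ± 2s: 341.72 ± 2·210.21 = [-78.70, 762.14].
802: z = 2.19, |z| > 2 → outlier.
843: z = 2.38, |z| > 2 → outlier.
Every other value lies within [-78.70, 762.14].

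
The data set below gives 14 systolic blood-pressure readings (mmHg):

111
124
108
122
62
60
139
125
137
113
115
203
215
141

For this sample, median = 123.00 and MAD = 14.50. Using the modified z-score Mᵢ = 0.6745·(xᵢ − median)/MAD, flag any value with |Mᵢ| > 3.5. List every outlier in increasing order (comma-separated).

|Mᵢ| > 3.5 ⇔ |xᵢ − 123.00| > 3.5·14.50/0.6745 = 75.24.
So outliers lie outside [47.76, 198.24].
203: M = 3.72 → outlier.
215: M = 4.28 → outlier.

203, 215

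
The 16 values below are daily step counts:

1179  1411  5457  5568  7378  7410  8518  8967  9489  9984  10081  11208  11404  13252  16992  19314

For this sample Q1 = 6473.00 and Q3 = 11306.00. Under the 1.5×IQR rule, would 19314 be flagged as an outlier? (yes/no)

yes

IQR = Q3 − Q1 = 11306.00 − 6473.00 = 4833.00.
Lower fence = Q1 − 1.5·IQR = 6473.00 − 7249.50 = -776.50.
Upper fence = Q3 + 1.5·IQR = 11306.00 + 7249.50 = 18555.50.
19314 lies above the upper fence.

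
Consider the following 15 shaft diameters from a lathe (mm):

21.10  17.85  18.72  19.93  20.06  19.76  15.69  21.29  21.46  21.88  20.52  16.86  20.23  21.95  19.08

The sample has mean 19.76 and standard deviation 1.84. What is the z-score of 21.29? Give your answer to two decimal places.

z = (21.29 − 19.76) / 1.84 = 0.83.

0.83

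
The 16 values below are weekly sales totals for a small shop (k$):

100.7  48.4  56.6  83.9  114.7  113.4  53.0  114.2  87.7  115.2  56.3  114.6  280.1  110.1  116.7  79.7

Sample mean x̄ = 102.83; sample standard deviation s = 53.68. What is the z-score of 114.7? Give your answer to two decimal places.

z = (114.7 − 102.83) / 53.68 = 0.22.

0.22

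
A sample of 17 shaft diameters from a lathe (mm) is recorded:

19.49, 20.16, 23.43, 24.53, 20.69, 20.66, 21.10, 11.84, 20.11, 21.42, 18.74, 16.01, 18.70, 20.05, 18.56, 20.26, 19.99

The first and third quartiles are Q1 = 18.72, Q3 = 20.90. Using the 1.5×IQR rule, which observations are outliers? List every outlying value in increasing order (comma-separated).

11.84, 24.53

IQR = Q3 − Q1 = 20.90 − 18.72 = 2.18.
Lower fence = Q1 − 1.5·IQR = 18.72 − 3.27 = 15.45.
Upper fence = Q3 + 1.5·IQR = 20.90 + 3.27 = 24.17.
11.84 < 15.45 → outlier.
24.53 > 24.17 → outlier.
All remaining values lie within [15.45, 24.17].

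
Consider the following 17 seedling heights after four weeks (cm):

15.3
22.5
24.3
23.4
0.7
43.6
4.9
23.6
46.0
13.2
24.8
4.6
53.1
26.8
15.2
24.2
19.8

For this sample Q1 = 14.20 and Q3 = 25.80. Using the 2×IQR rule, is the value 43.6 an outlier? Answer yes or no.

no

IQR = Q3 − Q1 = 25.80 − 14.20 = 11.60.
Lower fence = Q1 − 2·IQR = 14.20 − 23.20 = -9.00.
Upper fence = Q3 + 2·IQR = 25.80 + 23.20 = 49.00.
43.6 lies within [-9.00, 49.00].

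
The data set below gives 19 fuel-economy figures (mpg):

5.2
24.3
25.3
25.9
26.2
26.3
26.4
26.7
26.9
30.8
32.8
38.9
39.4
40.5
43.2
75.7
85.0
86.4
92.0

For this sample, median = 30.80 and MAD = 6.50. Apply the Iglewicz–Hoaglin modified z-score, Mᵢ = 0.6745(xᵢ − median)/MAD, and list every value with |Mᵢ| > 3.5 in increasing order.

|Mᵢ| > 3.5 ⇔ |xᵢ − 30.80| > 3.5·6.50/0.6745 = 33.73.
So outliers lie outside [-2.93, 64.53].
75.7: M = 4.66 → outlier.
85.0: M = 5.62 → outlier.
86.4: M = 5.77 → outlier.
92.0: M = 6.35 → outlier.

75.7, 85.0, 86.4, 92.0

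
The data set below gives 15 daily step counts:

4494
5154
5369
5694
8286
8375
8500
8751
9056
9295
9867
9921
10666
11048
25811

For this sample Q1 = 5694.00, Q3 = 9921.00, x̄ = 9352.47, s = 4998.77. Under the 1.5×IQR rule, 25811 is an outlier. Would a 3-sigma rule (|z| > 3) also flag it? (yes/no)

z = (25811 − 9352.47) / 4998.77 = 3.29.
|z| = 3.29 > 3.

yes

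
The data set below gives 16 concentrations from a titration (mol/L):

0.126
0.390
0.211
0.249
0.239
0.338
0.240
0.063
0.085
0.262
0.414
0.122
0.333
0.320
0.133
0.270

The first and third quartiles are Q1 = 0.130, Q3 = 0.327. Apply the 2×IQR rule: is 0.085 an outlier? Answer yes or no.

IQR = Q3 − Q1 = 0.327 − 0.130 = 0.197.
Lower fence = Q1 − 2·IQR = 0.130 − 0.394 = -0.264.
Upper fence = Q3 + 2·IQR = 0.327 + 0.394 = 0.721.
0.085 lies within [-0.264, 0.721].

no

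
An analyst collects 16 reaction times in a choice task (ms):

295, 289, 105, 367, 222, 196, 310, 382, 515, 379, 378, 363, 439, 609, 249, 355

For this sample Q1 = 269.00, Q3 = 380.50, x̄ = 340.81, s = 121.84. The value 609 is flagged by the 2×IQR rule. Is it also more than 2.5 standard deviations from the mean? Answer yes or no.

no

z = (609 − 340.81) / 121.84 = 2.20.
|z| = 2.20 ≤ 2.5.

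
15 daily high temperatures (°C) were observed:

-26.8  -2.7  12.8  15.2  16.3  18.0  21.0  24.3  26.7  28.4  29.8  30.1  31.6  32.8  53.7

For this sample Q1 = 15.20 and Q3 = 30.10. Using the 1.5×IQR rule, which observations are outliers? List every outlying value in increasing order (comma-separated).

-26.8, 53.7

IQR = Q3 − Q1 = 30.10 − 15.20 = 14.90.
Lower fence = Q1 − 1.5·IQR = 15.20 − 22.35 = -7.15.
Upper fence = Q3 + 1.5·IQR = 30.10 + 22.35 = 52.45.
-26.8 < -7.15 → outlier.
53.7 > 52.45 → outlier.
All remaining values lie within [-7.15, 52.45].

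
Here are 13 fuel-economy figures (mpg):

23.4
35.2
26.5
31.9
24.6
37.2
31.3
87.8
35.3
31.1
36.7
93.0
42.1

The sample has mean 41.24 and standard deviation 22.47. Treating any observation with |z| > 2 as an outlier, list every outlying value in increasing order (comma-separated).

87.8, 93.0

Cutoffs at x̄ ± 2s: 41.24 ± 2·22.47 = [-3.70, 86.18].
87.8: z = 2.07, |z| > 2 → outlier.
93.0: z = 2.30, |z| > 2 → outlier.
Every other value lies within [-3.70, 86.18].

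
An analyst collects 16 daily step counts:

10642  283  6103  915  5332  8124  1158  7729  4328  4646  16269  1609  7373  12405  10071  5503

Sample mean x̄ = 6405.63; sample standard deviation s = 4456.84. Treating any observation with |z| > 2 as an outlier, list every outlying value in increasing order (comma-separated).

16269

Cutoffs at x̄ ± 2s: 6405.63 ± 2·4456.84 = [-2508.05, 15319.31].
16269: z = 2.21, |z| > 2 → outlier.
Every other value lies within [-2508.05, 15319.31].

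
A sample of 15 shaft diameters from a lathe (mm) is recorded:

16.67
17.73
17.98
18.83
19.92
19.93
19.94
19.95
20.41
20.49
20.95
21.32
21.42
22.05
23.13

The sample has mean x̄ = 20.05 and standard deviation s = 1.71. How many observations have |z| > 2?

0

Cutoffs: x̄ ± 2s = [16.63, 23.47].
Every value lies within the cutoffs.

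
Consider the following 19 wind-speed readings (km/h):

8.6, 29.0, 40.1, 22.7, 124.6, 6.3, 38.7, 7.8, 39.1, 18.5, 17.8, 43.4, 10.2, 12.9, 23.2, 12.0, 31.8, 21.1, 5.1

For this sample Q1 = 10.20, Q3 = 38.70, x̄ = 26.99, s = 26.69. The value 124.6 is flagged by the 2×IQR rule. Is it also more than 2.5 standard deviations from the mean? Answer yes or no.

z = (124.6 − 26.99) / 26.69 = 3.66.
|z| = 3.66 > 2.5.

yes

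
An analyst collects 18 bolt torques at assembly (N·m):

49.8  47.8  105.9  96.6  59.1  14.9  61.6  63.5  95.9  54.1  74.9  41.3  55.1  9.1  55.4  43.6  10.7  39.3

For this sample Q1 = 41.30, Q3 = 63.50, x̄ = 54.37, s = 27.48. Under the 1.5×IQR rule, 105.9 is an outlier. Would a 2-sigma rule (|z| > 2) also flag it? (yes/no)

z = (105.9 − 54.37) / 27.48 = 1.88.
|z| = 1.88 ≤ 2.

no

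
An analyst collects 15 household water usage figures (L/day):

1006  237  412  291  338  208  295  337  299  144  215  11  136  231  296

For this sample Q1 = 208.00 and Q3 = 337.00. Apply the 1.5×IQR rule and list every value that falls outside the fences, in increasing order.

11, 1006

IQR = Q3 − Q1 = 337.00 − 208.00 = 129.00.
Lower fence = Q1 − 1.5·IQR = 208.00 − 193.50 = 14.50.
Upper fence = Q3 + 1.5·IQR = 337.00 + 193.50 = 530.50.
11 < 14.50 → outlier.
1006 > 530.50 → outlier.
All remaining values lie within [14.50, 530.50].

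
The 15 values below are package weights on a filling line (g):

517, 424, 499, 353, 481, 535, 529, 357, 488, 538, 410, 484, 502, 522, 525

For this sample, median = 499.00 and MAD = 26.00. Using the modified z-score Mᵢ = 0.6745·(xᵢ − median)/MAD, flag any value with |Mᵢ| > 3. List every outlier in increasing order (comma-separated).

353, 357

|Mᵢ| > 3 ⇔ |xᵢ − 499.00| > 3·26.00/0.6745 = 115.64.
So outliers lie outside [383.36, 614.64].
353: M = -3.79 → outlier.
357: M = -3.68 → outlier.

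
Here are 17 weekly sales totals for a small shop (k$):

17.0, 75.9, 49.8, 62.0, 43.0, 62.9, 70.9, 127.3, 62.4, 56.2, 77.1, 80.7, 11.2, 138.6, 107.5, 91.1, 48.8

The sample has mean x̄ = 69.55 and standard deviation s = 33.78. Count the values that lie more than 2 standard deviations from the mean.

Cutoffs: x̄ ± 2s = [1.99, 137.11].
Outside the cutoffs: 138.6.

1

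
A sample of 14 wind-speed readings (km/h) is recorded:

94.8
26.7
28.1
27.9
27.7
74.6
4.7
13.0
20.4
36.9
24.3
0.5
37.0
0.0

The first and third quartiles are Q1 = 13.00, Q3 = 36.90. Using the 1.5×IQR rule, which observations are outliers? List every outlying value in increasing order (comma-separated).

IQR = Q3 − Q1 = 36.90 − 13.00 = 23.90.
Lower fence = Q1 − 1.5·IQR = 13.00 − 35.85 = -22.85.
Upper fence = Q3 + 1.5·IQR = 36.90 + 35.85 = 72.75.
74.6 > 72.75 → outlier.
94.8 > 72.75 → outlier.
All remaining values lie within [-22.85, 72.75].

74.6, 94.8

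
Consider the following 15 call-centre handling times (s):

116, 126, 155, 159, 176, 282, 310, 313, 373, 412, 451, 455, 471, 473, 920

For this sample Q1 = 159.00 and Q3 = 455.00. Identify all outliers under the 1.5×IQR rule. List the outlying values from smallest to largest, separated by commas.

920

IQR = Q3 − Q1 = 455.00 − 159.00 = 296.00.
Lower fence = Q1 − 1.5·IQR = 159.00 − 444.00 = -285.00.
Upper fence = Q3 + 1.5·IQR = 455.00 + 444.00 = 899.00.
920 > 899.00 → outlier.
All remaining values lie within [-285.00, 899.00].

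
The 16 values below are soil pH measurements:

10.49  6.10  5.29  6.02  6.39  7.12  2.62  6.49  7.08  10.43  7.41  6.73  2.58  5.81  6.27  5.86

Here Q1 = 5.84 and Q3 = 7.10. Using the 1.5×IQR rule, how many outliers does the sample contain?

4

IQR = 1.26; fences at 5.84 − 1.89 = 3.95 and 7.10 + 1.89 = 8.99.
Outside the cutoffs: 2.58, 2.62, 10.43, 10.49.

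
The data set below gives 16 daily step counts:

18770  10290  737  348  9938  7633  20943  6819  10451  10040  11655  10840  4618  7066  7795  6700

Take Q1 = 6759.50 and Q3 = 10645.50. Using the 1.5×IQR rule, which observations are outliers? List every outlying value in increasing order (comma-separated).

IQR = Q3 − Q1 = 10645.50 − 6759.50 = 3886.00.
Lower fence = Q1 − 1.5·IQR = 6759.50 − 5829.00 = 930.50.
Upper fence = Q3 + 1.5·IQR = 10645.50 + 5829.00 = 16474.50.
348 < 930.50 → outlier.
737 < 930.50 → outlier.
18770 > 16474.50 → outlier.
20943 > 16474.50 → outlier.
All remaining values lie within [930.50, 16474.50].

348, 737, 18770, 20943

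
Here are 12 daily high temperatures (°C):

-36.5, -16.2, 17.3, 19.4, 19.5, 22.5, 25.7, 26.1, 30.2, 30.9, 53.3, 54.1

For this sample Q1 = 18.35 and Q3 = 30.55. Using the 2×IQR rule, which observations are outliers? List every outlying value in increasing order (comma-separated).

-36.5, -16.2

IQR = Q3 − Q1 = 30.55 − 18.35 = 12.20.
Lower fence = Q1 − 2·IQR = 18.35 − 24.40 = -6.05.
Upper fence = Q3 + 2·IQR = 30.55 + 24.40 = 54.95.
-36.5 < -6.05 → outlier.
-16.2 < -6.05 → outlier.
All remaining values lie within [-6.05, 54.95].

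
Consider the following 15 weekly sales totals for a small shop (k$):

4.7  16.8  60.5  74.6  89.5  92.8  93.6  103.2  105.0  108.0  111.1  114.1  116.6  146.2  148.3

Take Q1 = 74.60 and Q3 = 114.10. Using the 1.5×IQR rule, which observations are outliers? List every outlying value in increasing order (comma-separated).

4.7

IQR = Q3 − Q1 = 114.10 − 74.60 = 39.50.
Lower fence = Q1 − 1.5·IQR = 74.60 − 59.25 = 15.35.
Upper fence = Q3 + 1.5·IQR = 114.10 + 59.25 = 173.35.
4.7 < 15.35 → outlier.
All remaining values lie within [15.35, 173.35].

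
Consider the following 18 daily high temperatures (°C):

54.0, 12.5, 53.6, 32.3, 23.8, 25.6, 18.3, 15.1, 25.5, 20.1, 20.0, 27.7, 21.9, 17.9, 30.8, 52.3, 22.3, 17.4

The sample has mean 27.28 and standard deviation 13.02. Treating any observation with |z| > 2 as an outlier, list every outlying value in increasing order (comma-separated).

Cutoffs at x̄ ± 2s: 27.28 ± 2·13.02 = [1.24, 53.32].
53.6: z = 2.02, |z| > 2 → outlier.
54.0: z = 2.05, |z| > 2 → outlier.
Every other value lies within [1.24, 53.32].

53.6, 54.0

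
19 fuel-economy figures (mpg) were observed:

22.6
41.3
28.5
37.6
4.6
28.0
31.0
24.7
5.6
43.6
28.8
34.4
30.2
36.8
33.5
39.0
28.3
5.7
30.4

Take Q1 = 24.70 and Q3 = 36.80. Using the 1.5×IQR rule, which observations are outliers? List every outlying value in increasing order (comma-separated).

IQR = Q3 − Q1 = 36.80 − 24.70 = 12.10.
Lower fence = Q1 − 1.5·IQR = 24.70 − 18.15 = 6.55.
Upper fence = Q3 + 1.5·IQR = 36.80 + 18.15 = 54.95.
4.6 < 6.55 → outlier.
5.6 < 6.55 → outlier.
5.7 < 6.55 → outlier.
All remaining values lie within [6.55, 54.95].

4.6, 5.6, 5.7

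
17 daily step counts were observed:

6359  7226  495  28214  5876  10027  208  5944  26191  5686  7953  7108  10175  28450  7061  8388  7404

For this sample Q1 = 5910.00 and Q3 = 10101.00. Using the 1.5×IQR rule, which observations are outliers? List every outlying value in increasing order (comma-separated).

26191, 28214, 28450

IQR = Q3 − Q1 = 10101.00 − 5910.00 = 4191.00.
Lower fence = Q1 − 1.5·IQR = 5910.00 − 6286.50 = -376.50.
Upper fence = Q3 + 1.5·IQR = 10101.00 + 6286.50 = 16387.50.
26191 > 16387.50 → outlier.
28214 > 16387.50 → outlier.
28450 > 16387.50 → outlier.
All remaining values lie within [-376.50, 16387.50].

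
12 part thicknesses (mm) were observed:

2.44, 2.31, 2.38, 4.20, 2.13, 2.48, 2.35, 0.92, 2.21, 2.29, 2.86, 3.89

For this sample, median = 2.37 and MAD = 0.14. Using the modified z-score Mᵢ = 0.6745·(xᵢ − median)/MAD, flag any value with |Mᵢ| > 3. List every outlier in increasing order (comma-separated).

0.92, 3.89, 4.20

|Mᵢ| > 3 ⇔ |xᵢ − 2.37| > 3·0.14/0.6745 = 0.62.
So outliers lie outside [1.75, 2.99].
0.92: M = -6.99 → outlier.
3.89: M = 7.32 → outlier.
4.20: M = 8.82 → outlier.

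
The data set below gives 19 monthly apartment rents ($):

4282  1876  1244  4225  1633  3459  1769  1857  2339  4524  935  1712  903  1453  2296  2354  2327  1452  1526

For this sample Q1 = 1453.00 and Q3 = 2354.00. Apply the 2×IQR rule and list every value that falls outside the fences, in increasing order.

4225, 4282, 4524

IQR = Q3 − Q1 = 2354.00 − 1453.00 = 901.00.
Lower fence = Q1 − 2·IQR = 1453.00 − 1802.00 = -349.00.
Upper fence = Q3 + 2·IQR = 2354.00 + 1802.00 = 4156.00.
4225 > 4156.00 → outlier.
4282 > 4156.00 → outlier.
4524 > 4156.00 → outlier.
All remaining values lie within [-349.00, 4156.00].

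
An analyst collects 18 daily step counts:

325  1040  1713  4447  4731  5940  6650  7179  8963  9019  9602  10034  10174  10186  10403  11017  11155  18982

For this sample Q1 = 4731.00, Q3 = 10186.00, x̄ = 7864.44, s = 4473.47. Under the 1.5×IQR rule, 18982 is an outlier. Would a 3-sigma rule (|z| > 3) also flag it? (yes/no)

z = (18982 − 7864.44) / 4473.47 = 2.49.
|z| = 2.49 ≤ 3.

no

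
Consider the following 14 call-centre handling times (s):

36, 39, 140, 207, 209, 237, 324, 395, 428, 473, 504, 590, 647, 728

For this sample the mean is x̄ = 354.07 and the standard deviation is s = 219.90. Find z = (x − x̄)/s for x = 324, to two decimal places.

z = (324 − 354.07) / 219.90 = -0.14.

-0.14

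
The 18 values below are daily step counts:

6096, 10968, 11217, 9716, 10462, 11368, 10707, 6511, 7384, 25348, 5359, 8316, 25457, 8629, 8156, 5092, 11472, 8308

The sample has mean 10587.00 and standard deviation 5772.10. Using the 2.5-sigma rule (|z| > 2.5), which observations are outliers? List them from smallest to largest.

25348, 25457

Cutoffs at x̄ ± 2.5s: 10587.00 ± 2.5·5772.10 = [-3843.25, 25017.25].
25348: z = 2.56, |z| > 2.5 → outlier.
25457: z = 2.58, |z| > 2.5 → outlier.
Every other value lies within [-3843.25, 25017.25].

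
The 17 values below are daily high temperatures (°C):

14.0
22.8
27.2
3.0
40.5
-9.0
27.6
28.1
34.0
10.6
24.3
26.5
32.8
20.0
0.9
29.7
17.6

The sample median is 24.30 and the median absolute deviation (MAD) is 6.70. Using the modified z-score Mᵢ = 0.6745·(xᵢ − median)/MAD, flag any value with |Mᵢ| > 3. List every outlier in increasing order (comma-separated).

|Mᵢ| > 3 ⇔ |xᵢ − 24.30| > 3·6.70/0.6745 = 29.80.
So outliers lie outside [-5.50, 54.10].
-9.0: M = -3.35 → outlier.

-9.0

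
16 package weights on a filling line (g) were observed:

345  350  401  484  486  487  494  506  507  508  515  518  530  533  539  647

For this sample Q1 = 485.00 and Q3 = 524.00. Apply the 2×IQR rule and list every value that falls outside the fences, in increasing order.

IQR = Q3 − Q1 = 524.00 − 485.00 = 39.00.
Lower fence = Q1 − 2·IQR = 485.00 − 78.00 = 407.00.
Upper fence = Q3 + 2·IQR = 524.00 + 78.00 = 602.00.
345 < 407.00 → outlier.
350 < 407.00 → outlier.
401 < 407.00 → outlier.
647 > 602.00 → outlier.
All remaining values lie within [407.00, 602.00].

345, 350, 401, 647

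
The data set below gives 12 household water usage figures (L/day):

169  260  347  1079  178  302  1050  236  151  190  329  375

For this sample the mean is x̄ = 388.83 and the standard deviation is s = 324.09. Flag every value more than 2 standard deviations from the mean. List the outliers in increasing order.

Cutoffs at x̄ ± 2s: 388.83 ± 2·324.09 = [-259.35, 1037.01].
1050: z = 2.04, |z| > 2 → outlier.
1079: z = 2.13, |z| > 2 → outlier.
Every other value lies within [-259.35, 1037.01].

1050, 1079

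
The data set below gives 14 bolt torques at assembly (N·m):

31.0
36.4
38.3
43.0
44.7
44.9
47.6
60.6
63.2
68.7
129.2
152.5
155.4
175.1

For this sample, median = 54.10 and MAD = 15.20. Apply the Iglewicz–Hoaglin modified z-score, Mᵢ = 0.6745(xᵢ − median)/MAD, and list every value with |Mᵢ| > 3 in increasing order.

|Mᵢ| > 3 ⇔ |xᵢ − 54.10| > 3·15.20/0.6745 = 67.61.
So outliers lie outside [-13.51, 121.71].
129.2: M = 3.33 → outlier.
152.5: M = 4.37 → outlier.
155.4: M = 4.50 → outlier.
175.1: M = 5.37 → outlier.

129.2, 152.5, 155.4, 175.1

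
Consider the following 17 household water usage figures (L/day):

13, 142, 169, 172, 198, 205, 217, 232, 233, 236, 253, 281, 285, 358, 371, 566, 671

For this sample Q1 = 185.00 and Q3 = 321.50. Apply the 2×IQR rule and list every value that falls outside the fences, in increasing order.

IQR = Q3 − Q1 = 321.50 − 185.00 = 136.50.
Lower fence = Q1 − 2·IQR = 185.00 − 273.00 = -88.00.
Upper fence = Q3 + 2·IQR = 321.50 + 273.00 = 594.50.
671 > 594.50 → outlier.
All remaining values lie within [-88.00, 594.50].

671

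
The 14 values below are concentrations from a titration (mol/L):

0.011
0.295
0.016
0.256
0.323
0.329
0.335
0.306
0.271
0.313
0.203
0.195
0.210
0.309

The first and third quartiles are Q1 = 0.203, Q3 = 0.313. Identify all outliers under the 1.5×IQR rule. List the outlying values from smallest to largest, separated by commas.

0.011, 0.016

IQR = Q3 − Q1 = 0.313 − 0.203 = 0.110.
Lower fence = Q1 − 1.5·IQR = 0.203 − 0.165 = 0.038.
Upper fence = Q3 + 1.5·IQR = 0.313 + 0.165 = 0.478.
0.011 < 0.038 → outlier.
0.016 < 0.038 → outlier.
All remaining values lie within [0.038, 0.478].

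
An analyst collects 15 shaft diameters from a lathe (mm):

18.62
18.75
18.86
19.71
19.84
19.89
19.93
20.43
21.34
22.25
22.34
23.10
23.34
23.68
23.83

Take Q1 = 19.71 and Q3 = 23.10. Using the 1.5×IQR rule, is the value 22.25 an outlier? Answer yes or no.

no

IQR = Q3 − Q1 = 23.10 − 19.71 = 3.39.
Lower fence = Q1 − 1.5·IQR = 19.71 − 5.085 = 14.625.
Upper fence = Q3 + 1.5·IQR = 23.10 + 5.085 = 28.185.
22.25 lies within [14.625, 28.185].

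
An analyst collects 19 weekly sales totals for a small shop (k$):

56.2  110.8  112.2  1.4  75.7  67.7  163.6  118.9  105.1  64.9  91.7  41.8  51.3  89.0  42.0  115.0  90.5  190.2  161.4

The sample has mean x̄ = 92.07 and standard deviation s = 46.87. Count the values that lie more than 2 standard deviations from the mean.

Cutoffs: x̄ ± 2s = [-1.67, 185.81].
Outside the cutoffs: 190.2.

1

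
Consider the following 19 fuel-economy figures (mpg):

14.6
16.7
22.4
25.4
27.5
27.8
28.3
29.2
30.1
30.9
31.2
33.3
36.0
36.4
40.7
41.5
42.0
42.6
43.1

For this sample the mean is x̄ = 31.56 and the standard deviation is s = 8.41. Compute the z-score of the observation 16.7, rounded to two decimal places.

-1.77

z = (16.7 − 31.56) / 8.41 = -1.77.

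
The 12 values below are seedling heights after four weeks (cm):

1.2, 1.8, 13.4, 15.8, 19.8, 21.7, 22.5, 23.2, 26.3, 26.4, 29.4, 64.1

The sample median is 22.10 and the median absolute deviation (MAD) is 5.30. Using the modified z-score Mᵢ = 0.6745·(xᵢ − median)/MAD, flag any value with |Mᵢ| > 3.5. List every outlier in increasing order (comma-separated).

|Mᵢ| > 3.5 ⇔ |xᵢ − 22.10| > 3.5·5.30/0.6745 = 27.50.
So outliers lie outside [-5.40, 49.60].
64.1: M = 5.35 → outlier.

64.1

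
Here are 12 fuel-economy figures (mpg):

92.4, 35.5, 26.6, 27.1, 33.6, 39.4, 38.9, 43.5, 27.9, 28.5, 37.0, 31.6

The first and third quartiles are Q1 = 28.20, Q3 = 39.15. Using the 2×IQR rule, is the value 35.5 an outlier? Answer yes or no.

no

IQR = Q3 − Q1 = 39.15 − 28.20 = 10.95.
Lower fence = Q1 − 2·IQR = 28.20 − 21.90 = 6.30.
Upper fence = Q3 + 2·IQR = 39.15 + 21.90 = 61.05.
35.5 lies within [6.30, 61.05].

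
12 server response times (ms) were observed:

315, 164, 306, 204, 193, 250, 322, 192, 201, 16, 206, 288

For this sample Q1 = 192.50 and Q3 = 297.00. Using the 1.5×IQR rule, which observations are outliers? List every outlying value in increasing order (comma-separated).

16

IQR = Q3 − Q1 = 297.00 − 192.50 = 104.50.
Lower fence = Q1 − 1.5·IQR = 192.50 − 156.75 = 35.75.
Upper fence = Q3 + 1.5·IQR = 297.00 + 156.75 = 453.75.
16 < 35.75 → outlier.
All remaining values lie within [35.75, 453.75].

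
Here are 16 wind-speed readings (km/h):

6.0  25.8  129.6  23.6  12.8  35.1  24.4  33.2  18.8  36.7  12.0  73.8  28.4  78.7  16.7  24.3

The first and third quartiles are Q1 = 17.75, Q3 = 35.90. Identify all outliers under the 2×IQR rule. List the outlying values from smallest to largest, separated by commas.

73.8, 78.7, 129.6

IQR = Q3 − Q1 = 35.90 − 17.75 = 18.15.
Lower fence = Q1 − 2·IQR = 17.75 − 36.30 = -18.55.
Upper fence = Q3 + 2·IQR = 35.90 + 36.30 = 72.20.
73.8 > 72.20 → outlier.
78.7 > 72.20 → outlier.
129.6 > 72.20 → outlier.
All remaining values lie within [-18.55, 72.20].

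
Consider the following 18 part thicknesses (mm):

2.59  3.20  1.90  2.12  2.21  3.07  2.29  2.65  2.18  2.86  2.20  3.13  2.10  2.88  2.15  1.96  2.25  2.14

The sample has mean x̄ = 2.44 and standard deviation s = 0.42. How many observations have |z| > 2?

Cutoffs: x̄ ± 2s = [1.60, 3.28].
Every value lies within the cutoffs.

0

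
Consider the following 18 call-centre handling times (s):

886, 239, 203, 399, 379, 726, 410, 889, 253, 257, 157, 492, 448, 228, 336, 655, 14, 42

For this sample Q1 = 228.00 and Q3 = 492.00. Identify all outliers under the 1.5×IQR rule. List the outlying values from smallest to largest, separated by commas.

IQR = Q3 − Q1 = 492.00 − 228.00 = 264.00.
Lower fence = Q1 − 1.5·IQR = 228.00 − 396.00 = -168.00.
Upper fence = Q3 + 1.5·IQR = 492.00 + 396.00 = 888.00.
889 > 888.00 → outlier.
All remaining values lie within [-168.00, 888.00].

889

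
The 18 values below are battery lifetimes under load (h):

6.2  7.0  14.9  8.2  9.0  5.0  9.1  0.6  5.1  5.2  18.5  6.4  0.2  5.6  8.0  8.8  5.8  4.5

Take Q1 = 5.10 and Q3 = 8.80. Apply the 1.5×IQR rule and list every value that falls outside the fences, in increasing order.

14.9, 18.5

IQR = Q3 − Q1 = 8.80 − 5.10 = 3.70.
Lower fence = Q1 − 1.5·IQR = 5.10 − 5.55 = -0.45.
Upper fence = Q3 + 1.5·IQR = 8.80 + 5.55 = 14.35.
14.9 > 14.35 → outlier.
18.5 > 14.35 → outlier.
All remaining values lie within [-0.45, 14.35].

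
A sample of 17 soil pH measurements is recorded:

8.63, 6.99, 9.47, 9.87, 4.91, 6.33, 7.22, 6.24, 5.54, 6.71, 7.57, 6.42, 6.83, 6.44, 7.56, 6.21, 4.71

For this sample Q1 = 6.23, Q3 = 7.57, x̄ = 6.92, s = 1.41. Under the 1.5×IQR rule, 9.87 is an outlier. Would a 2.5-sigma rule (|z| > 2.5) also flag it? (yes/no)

z = (9.87 − 6.92) / 1.41 = 2.09.
|z| = 2.09 ≤ 2.5.

no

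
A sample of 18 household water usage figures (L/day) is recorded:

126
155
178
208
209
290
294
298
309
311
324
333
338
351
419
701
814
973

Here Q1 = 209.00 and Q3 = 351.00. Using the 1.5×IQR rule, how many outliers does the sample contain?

3

IQR = 142.00; fences at 209.00 − 213.00 = -4.00 and 351.00 + 213.00 = 564.00.
Outside the cutoffs: 701, 814, 973.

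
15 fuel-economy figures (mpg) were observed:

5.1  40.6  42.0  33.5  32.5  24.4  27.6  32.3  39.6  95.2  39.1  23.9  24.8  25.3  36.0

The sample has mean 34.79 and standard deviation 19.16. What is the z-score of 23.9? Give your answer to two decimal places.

-0.57

z = (23.9 − 34.79) / 19.16 = -0.57.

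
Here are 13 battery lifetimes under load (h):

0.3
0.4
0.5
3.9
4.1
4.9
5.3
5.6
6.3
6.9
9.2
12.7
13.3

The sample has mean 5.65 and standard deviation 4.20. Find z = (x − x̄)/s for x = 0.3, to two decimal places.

-1.27

z = (0.3 − 5.65) / 4.20 = -1.27.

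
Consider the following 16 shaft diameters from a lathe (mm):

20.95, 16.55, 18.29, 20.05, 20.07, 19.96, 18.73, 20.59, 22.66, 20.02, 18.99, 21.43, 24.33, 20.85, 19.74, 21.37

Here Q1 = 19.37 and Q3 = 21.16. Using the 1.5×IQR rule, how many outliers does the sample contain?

2

IQR = 1.79; fences at 19.37 − 2.685 = 16.685 and 21.16 + 2.685 = 23.845.
Outside the cutoffs: 16.55, 24.33.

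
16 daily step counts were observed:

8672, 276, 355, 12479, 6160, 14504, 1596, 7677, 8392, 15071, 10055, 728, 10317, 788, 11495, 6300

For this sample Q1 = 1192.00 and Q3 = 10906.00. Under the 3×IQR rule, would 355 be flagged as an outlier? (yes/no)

IQR = Q3 − Q1 = 10906.00 − 1192.00 = 9714.00.
Lower fence = Q1 − 3·IQR = 1192.00 − 29142.00 = -27950.00.
Upper fence = Q3 + 3·IQR = 10906.00 + 29142.00 = 40048.00.
355 lies within [-27950.00, 40048.00].

no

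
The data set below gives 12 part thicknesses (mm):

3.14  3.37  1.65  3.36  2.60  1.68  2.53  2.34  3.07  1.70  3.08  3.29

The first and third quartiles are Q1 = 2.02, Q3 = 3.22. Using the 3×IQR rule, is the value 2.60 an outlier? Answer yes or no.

IQR = Q3 − Q1 = 3.22 − 2.02 = 1.20.
Lower fence = Q1 − 3·IQR = 2.02 − 3.60 = -1.58.
Upper fence = Q3 + 3·IQR = 3.22 + 3.60 = 6.82.
2.60 lies within [-1.58, 6.82].

no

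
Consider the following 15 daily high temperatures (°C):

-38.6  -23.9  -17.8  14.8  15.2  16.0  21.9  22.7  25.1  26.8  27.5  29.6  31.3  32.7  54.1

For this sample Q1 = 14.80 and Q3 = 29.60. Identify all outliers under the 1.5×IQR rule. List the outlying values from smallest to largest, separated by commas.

IQR = Q3 − Q1 = 29.60 − 14.80 = 14.80.
Lower fence = Q1 − 1.5·IQR = 14.80 − 22.20 = -7.40.
Upper fence = Q3 + 1.5·IQR = 29.60 + 22.20 = 51.80.
-38.6 < -7.40 → outlier.
-23.9 < -7.40 → outlier.
-17.8 < -7.40 → outlier.
54.1 > 51.80 → outlier.
All remaining values lie within [-7.40, 51.80].

-38.6, -23.9, -17.8, 54.1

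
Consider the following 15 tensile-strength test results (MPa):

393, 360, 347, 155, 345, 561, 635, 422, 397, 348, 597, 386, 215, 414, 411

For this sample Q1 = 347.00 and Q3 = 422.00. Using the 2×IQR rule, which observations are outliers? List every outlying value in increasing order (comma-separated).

IQR = Q3 − Q1 = 422.00 − 347.00 = 75.00.
Lower fence = Q1 − 2·IQR = 347.00 − 150.00 = 197.00.
Upper fence = Q3 + 2·IQR = 422.00 + 150.00 = 572.00.
155 < 197.00 → outlier.
597 > 572.00 → outlier.
635 > 572.00 → outlier.
All remaining values lie within [197.00, 572.00].

155, 597, 635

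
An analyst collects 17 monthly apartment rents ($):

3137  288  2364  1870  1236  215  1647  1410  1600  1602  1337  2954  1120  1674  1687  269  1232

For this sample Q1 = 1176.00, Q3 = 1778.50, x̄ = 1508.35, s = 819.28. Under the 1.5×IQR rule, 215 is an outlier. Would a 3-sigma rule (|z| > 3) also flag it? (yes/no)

no

z = (215 − 1508.35) / 819.28 = -1.58.
|z| = 1.58 ≤ 3.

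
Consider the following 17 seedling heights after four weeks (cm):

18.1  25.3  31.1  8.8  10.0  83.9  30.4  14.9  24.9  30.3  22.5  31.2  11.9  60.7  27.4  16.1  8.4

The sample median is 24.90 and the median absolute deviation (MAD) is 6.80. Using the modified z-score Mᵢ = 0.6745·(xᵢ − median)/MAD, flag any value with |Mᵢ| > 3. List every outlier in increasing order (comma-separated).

60.7, 83.9

|Mᵢ| > 3 ⇔ |xᵢ − 24.90| > 3·6.80/0.6745 = 30.24.
So outliers lie outside [-5.34, 55.14].
60.7: M = 3.55 → outlier.
83.9: M = 5.85 → outlier.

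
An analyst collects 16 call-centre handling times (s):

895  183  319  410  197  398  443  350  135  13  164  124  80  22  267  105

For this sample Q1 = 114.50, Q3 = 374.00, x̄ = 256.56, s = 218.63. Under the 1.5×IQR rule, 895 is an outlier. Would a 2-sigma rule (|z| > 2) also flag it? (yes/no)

yes

z = (895 − 256.56) / 218.63 = 2.92.
|z| = 2.92 > 2.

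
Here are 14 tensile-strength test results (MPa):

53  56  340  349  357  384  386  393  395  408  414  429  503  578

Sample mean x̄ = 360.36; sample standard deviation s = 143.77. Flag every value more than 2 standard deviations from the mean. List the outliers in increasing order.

53, 56

Cutoffs at x̄ ± 2s: 360.36 ± 2·143.77 = [72.82, 647.90].
53: z = -2.14, |z| > 2 → outlier.
56: z = -2.12, |z| > 2 → outlier.
Every other value lies within [72.82, 647.90].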